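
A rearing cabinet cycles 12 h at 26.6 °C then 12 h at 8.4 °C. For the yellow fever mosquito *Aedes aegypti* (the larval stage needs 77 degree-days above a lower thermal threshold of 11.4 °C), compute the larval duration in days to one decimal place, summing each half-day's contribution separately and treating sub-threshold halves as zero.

Day half: max(0, 26.6 − 11.4) × 0.5 = 15.2 × 0.5 = 7.60 DD.
Night half: max(0, 8.4 − 11.4) × 0.5 = 0.0 × 0.5 = 0.00 DD.
Per 24 h: 7.60 DD/day.
Duration = 77 / 7.60 = 10.132 ≈ 10.1 days.

10.1 days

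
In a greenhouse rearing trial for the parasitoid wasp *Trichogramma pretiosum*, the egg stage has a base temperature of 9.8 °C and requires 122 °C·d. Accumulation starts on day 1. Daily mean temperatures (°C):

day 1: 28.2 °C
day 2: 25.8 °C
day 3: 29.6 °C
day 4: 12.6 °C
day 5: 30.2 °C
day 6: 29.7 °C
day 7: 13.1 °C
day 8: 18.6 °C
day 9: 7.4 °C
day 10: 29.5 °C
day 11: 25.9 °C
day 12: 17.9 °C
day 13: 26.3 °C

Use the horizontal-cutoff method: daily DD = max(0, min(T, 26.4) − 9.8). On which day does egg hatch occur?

Daily DD above 9.8 °C (capped at 16.6): 16.6, 16.0, 16.6, 2.8, 16.6, 16.6, 3.3, 8.8, 0.0, 16.6, 16.1, 8.1, 16.5.
Cumulative: 16.6, 32.6, 49.2, 52.0, 68.6, 85.2, 88.5, 97.3, 97.3, 113.9, 130.0, 138.1, 154.6.
The total first reaches 122 DD on day 11.

day 11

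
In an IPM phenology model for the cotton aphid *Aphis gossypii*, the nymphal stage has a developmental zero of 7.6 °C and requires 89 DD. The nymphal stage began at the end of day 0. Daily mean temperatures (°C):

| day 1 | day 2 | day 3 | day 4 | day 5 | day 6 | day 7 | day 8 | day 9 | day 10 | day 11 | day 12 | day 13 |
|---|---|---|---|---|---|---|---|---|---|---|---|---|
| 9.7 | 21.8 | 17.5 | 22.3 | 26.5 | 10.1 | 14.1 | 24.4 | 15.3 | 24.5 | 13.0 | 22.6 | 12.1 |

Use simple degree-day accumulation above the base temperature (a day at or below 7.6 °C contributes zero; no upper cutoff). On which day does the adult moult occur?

day 9

Daily DD above 7.6 °C: 2.1, 14.2, 9.9, 14.7, 18.9, 2.5, 6.5, 16.8, 7.7, 16.9, 5.4, 15.0, 4.5.
Cumulative: 2.1, 16.3, 26.2, 40.9, 59.8, 62.3, 68.8, 85.6, 93.3, 110.2, 115.6, 130.6, 135.1.
The total first reaches 89 DD on day 9.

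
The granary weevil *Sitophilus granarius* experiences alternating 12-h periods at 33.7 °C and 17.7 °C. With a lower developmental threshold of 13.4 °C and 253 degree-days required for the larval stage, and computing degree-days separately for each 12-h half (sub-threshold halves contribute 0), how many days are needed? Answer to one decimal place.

20.6 days

Day half: max(0, 33.7 − 13.4) × 0.5 = 20.3 × 0.5 = 10.15 DD.
Night half: max(0, 17.7 − 13.4) × 0.5 = 4.3 × 0.5 = 2.15 DD.
Per 24 h: 12.30 DD/day.
Duration = 253 / 12.30 = 20.569 ≈ 20.6 days.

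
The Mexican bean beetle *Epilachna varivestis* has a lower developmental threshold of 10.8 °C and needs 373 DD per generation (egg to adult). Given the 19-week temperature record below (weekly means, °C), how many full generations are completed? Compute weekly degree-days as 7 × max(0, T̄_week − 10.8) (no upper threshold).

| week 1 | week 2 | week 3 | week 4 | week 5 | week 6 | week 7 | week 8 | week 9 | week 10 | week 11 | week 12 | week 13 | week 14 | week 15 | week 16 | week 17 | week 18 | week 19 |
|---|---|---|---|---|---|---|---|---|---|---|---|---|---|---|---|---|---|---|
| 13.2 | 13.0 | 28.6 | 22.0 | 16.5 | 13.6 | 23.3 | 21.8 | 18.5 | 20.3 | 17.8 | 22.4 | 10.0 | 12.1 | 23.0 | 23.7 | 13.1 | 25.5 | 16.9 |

2 generations

Weekly DD (7 × max(0, T̄ − 10.8)): 16.8, 15.4, 124.6, 78.4, 39.9, 19.6, 87.5, 77.0, 53.9, 66.5, 49.0, 81.2, 0.0, 9.1, 85.4, 90.3, 16.1, 102.9, 42.7.
Season total = 1056.3 DD.
Complete generations = ⌊1056.3 / 373⌋ = 2.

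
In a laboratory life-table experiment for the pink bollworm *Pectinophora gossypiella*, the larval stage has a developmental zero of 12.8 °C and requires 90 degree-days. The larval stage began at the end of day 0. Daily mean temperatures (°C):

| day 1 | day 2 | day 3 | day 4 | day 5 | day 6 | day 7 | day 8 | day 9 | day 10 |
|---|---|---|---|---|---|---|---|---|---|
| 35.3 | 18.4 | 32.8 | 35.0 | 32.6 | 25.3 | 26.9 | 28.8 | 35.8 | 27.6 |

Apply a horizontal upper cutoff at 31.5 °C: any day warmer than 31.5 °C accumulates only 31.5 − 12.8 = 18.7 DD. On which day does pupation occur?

day 6

Daily DD above 12.8 °C (capped at 18.7): 18.7, 5.6, 18.7, 18.7, 18.7, 12.5, 14.1, 16.0, 18.7, 14.8.
Cumulative: 18.7, 24.3, 43.0, 61.7, 80.4, 92.9, 107.0, 123.0, 141.7, 156.5.
The total first reaches 90 DD on day 6.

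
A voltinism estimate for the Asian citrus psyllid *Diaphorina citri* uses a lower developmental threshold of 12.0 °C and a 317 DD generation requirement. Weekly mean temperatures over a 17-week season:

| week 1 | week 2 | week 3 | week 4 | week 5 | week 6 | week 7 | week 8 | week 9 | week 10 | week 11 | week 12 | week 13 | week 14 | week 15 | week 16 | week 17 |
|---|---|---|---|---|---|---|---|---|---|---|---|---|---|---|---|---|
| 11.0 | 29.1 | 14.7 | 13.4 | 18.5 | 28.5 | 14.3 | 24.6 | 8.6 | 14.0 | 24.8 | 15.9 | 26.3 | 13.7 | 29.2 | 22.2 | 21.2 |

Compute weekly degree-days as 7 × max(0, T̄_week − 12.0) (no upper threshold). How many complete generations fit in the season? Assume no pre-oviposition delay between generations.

Weekly DD (7 × max(0, T̄ − 12.0)): 0.0, 119.7, 18.9, 9.8, 45.5, 115.5, 16.1, 88.2, 0.0, 14.0, 89.6, 27.3, 100.1, 11.9, 120.4, 71.4, 64.4.
Season total = 912.8 DD.
Complete generations = ⌊912.8 / 317⌋ = 2.

2 generations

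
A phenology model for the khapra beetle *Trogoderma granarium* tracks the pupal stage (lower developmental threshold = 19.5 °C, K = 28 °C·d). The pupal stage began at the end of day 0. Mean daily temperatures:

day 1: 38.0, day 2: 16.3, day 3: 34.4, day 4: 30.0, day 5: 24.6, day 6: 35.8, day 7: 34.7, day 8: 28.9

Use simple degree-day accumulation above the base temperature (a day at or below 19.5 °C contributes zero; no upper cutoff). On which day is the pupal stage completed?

day 3

Daily DD above 19.5 °C: 18.5, 0.0, 14.9, 10.5, 5.1, 16.3, 15.2, 9.4.
Cumulative: 18.5, 18.5, 33.4, 43.9, 49.0, 65.3, 80.5, 89.9.
The total first reaches 28 DD on day 3.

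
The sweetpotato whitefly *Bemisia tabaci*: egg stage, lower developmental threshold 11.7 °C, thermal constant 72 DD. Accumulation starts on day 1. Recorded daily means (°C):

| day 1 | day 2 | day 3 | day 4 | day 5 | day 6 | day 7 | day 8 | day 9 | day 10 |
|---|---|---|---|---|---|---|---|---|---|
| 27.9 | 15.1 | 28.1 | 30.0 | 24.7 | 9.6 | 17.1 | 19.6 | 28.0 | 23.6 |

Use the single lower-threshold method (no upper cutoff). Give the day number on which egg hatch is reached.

day 7

Daily DD above 11.7 °C: 16.2, 3.4, 16.4, 18.3, 13.0, 0.0, 5.4, 7.9, 16.3, 11.9.
Cumulative: 16.2, 19.6, 36.0, 54.3, 67.3, 67.3, 72.7, 80.6, 96.9, 108.8.
The total first reaches 72 DD on day 7.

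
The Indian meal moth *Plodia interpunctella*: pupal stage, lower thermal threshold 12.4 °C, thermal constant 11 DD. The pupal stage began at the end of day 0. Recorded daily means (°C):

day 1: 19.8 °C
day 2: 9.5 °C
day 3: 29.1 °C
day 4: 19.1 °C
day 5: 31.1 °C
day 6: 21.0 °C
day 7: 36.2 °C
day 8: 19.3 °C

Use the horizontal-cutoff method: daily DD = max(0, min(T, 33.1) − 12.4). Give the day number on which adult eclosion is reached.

Daily DD above 12.4 °C (capped at 20.7): 7.4, 0.0, 16.7, 6.7, 18.7, 8.6, 20.7, 6.9.
Cumulative: 7.4, 7.4, 24.1, 30.8, 49.5, 58.1, 78.8, 85.7.
The total first reaches 11 DD on day 3.

day 3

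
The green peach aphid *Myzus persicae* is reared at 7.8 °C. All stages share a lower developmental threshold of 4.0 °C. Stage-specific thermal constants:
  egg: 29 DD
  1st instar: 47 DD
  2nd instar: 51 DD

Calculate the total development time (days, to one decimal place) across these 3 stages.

Daily accumulation at 7.8 °C = 7.8 − 4.0 = 3.8 DD/day.
Total K = 29 + 47 + 51 = 127 DD.
Total duration = 127 / 3.8 = 33.421 ≈ 33.4 days.

33.4 days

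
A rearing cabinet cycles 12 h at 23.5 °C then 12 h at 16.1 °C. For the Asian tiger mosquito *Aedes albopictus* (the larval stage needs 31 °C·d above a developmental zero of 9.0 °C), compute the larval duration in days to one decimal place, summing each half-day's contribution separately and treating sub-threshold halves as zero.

Day half: max(0, 23.5 − 9.0) × 0.5 = 14.5 × 0.5 = 7.25 DD.
Night half: max(0, 16.1 − 9.0) × 0.5 = 7.1 × 0.5 = 3.55 DD.
Per 24 h: 10.80 DD/day.
Duration = 31 / 10.80 = 2.870 ≈ 2.9 days.

2.9 days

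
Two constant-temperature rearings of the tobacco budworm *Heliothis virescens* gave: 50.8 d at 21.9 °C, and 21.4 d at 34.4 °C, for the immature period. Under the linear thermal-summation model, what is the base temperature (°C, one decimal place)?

Linear rate model ⇒ the product D·(T − T_b) is constant across temperatures.
50.8·(21.9 − T_b) = 21.4·(34.4 − T_b)
T_b = (50.8·21.9 − 21.4·34.4) / (50.8 − 21.4) = 376.36 / 29.4 = 12.801 °C ≈ 12.8 °C.

12.8 °C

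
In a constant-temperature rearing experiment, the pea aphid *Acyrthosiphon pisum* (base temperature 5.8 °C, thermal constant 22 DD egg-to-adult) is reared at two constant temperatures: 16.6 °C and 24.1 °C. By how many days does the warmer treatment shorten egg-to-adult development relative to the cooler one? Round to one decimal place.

At 16.6 °C: 22 / (16.6 − 5.8) = 22 / 10.8 = 2.037 d.
At 24.1 °C: 22 / (24.1 − 5.8) = 22 / 18.3 = 1.202 d.
Difference = |2.037 − 1.202| = 0.835 ≈ 0.8 days.

0.8 days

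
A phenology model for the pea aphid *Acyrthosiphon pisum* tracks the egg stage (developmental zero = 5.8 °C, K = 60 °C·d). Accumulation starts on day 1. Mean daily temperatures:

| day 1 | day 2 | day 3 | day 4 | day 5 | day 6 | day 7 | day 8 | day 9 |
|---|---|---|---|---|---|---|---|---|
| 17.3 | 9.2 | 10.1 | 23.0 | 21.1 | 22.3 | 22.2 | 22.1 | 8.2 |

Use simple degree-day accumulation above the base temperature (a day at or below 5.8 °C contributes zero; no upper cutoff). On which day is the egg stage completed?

Daily DD above 5.8 °C: 11.5, 3.4, 4.3, 17.2, 15.3, 16.5, 16.4, 16.3, 2.4.
Cumulative: 11.5, 14.9, 19.2, 36.4, 51.7, 68.2, 84.6, 100.9, 103.3.
The total first reaches 60 DD on day 6.

day 6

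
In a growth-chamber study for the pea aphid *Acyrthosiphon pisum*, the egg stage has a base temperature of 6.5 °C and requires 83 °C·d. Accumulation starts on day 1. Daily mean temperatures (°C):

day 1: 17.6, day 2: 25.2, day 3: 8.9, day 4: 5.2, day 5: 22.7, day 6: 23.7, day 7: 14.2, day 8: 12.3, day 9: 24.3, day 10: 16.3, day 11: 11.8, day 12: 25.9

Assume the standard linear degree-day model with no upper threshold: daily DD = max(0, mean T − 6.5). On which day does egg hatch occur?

day 9

Daily DD above 6.5 °C: 11.1, 18.7, 2.4, 0.0, 16.2, 17.2, 7.7, 5.8, 17.8, 9.8, 5.3, 19.4.
Cumulative: 11.1, 29.8, 32.2, 32.2, 48.4, 65.6, 73.3, 79.1, 96.9, 106.7, 112.0, 131.4.
The total first reaches 83 DD on day 9.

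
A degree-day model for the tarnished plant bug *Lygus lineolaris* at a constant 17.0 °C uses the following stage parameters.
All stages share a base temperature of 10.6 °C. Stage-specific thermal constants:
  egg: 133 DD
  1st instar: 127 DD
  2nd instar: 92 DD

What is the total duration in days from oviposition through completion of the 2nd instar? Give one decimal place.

55.0 days

Daily accumulation at 17.0 °C = 17.0 − 10.6 = 6.4 DD/day.
Total K = 133 + 127 + 92 = 352 DD.
Total duration = 352 / 6.4 = 55.000 ≈ 55.0 days.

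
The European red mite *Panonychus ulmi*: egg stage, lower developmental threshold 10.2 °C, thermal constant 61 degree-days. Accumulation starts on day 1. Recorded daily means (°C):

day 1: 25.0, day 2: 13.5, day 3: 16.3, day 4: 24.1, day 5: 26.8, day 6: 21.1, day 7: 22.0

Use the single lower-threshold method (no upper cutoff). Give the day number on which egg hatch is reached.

Daily DD above 10.2 °C: 14.8, 3.3, 6.1, 13.9, 16.6, 10.9, 11.8.
Cumulative: 14.8, 18.1, 24.2, 38.1, 54.7, 65.6, 77.4.
The total first reaches 61 DD on day 6.

day 6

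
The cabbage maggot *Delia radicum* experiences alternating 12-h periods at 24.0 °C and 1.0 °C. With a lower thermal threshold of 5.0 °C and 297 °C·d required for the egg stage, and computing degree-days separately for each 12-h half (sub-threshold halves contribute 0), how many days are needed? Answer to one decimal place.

31.3 days

Day half: max(0, 24.0 − 5.0) × 0.5 = 19.0 × 0.5 = 9.50 DD.
Night half: max(0, 1.0 − 5.0) × 0.5 = 0.0 × 0.5 = 0.00 DD.
Per 24 h: 9.50 DD/day.
Duration = 297 / 9.50 = 31.263 ≈ 31.3 days.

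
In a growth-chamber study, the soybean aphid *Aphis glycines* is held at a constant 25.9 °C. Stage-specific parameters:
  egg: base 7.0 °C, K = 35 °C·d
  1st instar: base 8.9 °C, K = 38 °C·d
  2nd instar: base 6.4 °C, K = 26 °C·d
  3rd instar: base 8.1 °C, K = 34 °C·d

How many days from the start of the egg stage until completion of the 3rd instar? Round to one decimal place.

7.3 days

egg: 35 / (25.9 − 7.0) = 35 / 18.9 = 1.852 d.
1st instar: 38 / (25.9 − 8.9) = 38 / 17.0 = 2.235 d.
2nd instar: 26 / (25.9 − 6.4) = 26 / 19.5 = 1.333 d.
3rd instar: 34 / (25.9 − 8.1) = 34 / 17.8 = 1.910 d.
Sum = 7.331 ≈ 7.3 days.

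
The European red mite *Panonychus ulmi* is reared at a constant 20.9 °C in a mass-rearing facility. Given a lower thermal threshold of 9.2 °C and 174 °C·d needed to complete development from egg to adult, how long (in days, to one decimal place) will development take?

Daily accumulation = 20.9 − 9.2 = 11.7 DD/day.
Duration = 174 / 11.7 = 14.872 ≈ 14.9 days.

14.9 days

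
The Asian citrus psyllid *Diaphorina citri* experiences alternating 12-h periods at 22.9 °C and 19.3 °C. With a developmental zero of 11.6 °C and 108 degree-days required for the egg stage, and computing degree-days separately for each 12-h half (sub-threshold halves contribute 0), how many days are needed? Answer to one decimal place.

Day half: max(0, 22.9 − 11.6) × 0.5 = 11.3 × 0.5 = 5.65 DD.
Night half: max(0, 19.3 − 11.6) × 0.5 = 7.7 × 0.5 = 3.85 DD.
Per 24 h: 9.50 DD/day.
Duration = 108 / 9.50 = 11.368 ≈ 11.4 days.

11.4 days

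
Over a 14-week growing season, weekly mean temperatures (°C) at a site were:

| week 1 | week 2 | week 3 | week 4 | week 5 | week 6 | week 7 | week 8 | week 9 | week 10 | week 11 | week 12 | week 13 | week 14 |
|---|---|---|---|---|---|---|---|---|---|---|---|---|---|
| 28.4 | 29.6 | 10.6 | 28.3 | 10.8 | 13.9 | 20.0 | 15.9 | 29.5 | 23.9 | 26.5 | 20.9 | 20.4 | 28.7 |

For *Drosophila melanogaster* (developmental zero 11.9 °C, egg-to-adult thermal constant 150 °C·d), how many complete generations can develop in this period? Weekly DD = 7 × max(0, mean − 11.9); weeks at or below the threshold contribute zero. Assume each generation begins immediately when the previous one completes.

6 generations

Weekly DD (7 × max(0, T̄ − 11.9)): 115.5, 123.9, 0.0, 114.8, 0.0, 14.0, 56.7, 28.0, 123.2, 84.0, 102.2, 63.0, 59.5, 117.6.
Season total = 1002.4 DD.
Complete generations = ⌊1002.4 / 150⌋ = 6.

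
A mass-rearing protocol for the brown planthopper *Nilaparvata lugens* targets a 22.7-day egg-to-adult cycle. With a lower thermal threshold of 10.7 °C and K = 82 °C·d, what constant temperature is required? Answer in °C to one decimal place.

14.3 °C

Required daily accumulation = 82 / 22.7 = 3.612 DD/day.
T = T_base + 3.612 = 10.7 + 3.612 = 14.312 ≈ 14.3 °C.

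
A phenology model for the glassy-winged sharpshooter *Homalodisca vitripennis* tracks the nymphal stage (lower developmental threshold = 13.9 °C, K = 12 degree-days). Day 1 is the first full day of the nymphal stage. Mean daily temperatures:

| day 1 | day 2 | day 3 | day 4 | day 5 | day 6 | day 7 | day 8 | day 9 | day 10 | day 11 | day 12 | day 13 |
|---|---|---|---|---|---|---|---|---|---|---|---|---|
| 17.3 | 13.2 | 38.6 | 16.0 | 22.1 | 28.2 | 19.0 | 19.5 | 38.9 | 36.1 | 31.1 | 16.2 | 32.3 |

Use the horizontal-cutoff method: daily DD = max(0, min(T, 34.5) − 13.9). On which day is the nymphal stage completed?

day 3

Daily DD above 13.9 °C (capped at 20.6): 3.4, 0.0, 20.6, 2.1, 8.2, 14.3, 5.1, 5.6, 20.6, 20.6, 17.2, 2.3, 18.4.
Cumulative: 3.4, 3.4, 24.0, 26.1, 34.3, 48.6, 53.7, 59.3, 79.9, 100.5, 117.7, 120.0, 138.4.
The total first reaches 12 DD on day 3.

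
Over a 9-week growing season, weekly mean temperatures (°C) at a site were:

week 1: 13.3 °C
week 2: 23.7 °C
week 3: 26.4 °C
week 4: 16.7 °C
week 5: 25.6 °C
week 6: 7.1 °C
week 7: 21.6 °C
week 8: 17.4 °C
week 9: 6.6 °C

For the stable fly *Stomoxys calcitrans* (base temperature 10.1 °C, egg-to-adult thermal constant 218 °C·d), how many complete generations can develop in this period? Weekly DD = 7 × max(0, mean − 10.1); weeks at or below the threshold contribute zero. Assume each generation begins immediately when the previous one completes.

2 generations

Weekly DD (7 × max(0, T̄ − 10.1)): 22.4, 95.2, 114.1, 46.2, 108.5, 0.0, 80.5, 51.1, 0.0.
Season total = 518.0 DD.
Complete generations = ⌊518.0 / 218⌋ = 2.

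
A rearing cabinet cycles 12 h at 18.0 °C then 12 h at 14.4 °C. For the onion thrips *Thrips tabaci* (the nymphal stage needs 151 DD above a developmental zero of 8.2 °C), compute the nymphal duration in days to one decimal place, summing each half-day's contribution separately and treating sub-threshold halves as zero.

18.9 days

Day half: max(0, 18.0 − 8.2) × 0.5 = 9.8 × 0.5 = 4.90 DD.
Night half: max(0, 14.4 − 8.2) × 0.5 = 6.2 × 0.5 = 3.10 DD.
Per 24 h: 8.00 DD/day.
Duration = 151 / 8.00 = 18.875 ≈ 18.9 days.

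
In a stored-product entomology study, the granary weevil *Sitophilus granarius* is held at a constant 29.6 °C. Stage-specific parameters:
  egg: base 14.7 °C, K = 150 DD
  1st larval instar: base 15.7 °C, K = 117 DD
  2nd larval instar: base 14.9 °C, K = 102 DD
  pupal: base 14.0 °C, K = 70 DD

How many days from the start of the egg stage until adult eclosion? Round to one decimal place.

29.9 days

egg: 150 / (29.6 − 14.7) = 150 / 14.9 = 10.067 d.
1st larval instar: 117 / (29.6 − 15.7) = 117 / 13.9 = 8.417 d.
2nd larval instar: 102 / (29.6 − 14.9) = 102 / 14.7 = 6.939 d.
pupal: 70 / (29.6 − 14.0) = 70 / 15.6 = 4.487 d.
Sum = 29.910 ≈ 29.9 days.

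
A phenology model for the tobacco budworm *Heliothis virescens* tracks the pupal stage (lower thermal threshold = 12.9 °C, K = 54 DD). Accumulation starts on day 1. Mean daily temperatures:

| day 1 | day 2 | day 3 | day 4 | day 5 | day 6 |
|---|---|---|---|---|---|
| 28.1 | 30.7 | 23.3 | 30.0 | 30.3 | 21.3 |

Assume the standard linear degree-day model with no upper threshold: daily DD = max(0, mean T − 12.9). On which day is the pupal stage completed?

day 4

Daily DD above 12.9 °C: 15.2, 17.8, 10.4, 17.1, 17.4, 8.4.
Cumulative: 15.2, 33.0, 43.4, 60.5, 77.9, 86.3.
The total first reaches 54 DD on day 4.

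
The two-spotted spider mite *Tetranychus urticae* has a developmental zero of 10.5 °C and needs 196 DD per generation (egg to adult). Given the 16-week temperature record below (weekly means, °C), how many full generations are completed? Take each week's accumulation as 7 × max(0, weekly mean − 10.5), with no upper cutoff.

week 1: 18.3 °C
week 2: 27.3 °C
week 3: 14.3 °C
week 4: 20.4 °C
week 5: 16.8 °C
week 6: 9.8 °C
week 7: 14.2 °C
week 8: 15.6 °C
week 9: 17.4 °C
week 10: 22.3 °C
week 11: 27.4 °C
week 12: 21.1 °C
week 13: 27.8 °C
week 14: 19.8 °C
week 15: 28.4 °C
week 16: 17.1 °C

5 generations

Weekly DD (7 × max(0, T̄ − 10.5)): 54.6, 117.6, 26.6, 69.3, 44.1, 0.0, 25.9, 35.7, 48.3, 82.6, 118.3, 74.2, 121.1, 65.1, 125.3, 46.2.
Season total = 1054.9 DD.
Complete generations = ⌊1054.9 / 196⌋ = 5.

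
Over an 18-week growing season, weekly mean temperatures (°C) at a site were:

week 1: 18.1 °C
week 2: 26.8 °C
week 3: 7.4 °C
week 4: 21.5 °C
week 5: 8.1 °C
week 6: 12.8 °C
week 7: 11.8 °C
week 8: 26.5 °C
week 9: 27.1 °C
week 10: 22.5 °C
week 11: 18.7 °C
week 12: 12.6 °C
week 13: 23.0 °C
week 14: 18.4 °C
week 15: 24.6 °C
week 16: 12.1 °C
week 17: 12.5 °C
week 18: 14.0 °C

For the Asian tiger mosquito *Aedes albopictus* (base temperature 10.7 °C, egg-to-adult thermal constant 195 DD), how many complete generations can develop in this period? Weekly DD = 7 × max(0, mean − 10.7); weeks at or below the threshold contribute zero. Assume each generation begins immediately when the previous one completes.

Weekly DD (7 × max(0, T̄ − 10.7)): 51.8, 112.7, 0.0, 75.6, 0.0, 14.7, 7.7, 110.6, 114.8, 82.6, 56.0, 13.3, 86.1, 53.9, 97.3, 9.8, 12.6, 23.1.
Season total = 922.6 DD.
Complete generations = ⌊922.6 / 195⌋ = 4.

4 generations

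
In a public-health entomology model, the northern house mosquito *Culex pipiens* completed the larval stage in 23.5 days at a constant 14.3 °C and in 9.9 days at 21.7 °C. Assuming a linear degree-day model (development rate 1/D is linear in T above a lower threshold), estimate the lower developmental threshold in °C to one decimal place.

8.9 °C

Linear rate model ⇒ the product D·(T − T_b) is constant across temperatures.
23.5·(14.3 − T_b) = 9.9·(21.7 − T_b)
T_b = (23.5·14.3 − 9.9·21.7) / (23.5 − 9.9) = 121.22 / 13.6 = 8.913 °C ≈ 8.9 °C.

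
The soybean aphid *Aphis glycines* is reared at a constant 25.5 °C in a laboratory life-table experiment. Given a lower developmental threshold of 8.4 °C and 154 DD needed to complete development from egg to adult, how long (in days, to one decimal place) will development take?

9.0 days

Daily accumulation = 25.5 − 8.4 = 17.1 DD/day.
Duration = 154 / 17.1 = 9.006 ≈ 9.0 days.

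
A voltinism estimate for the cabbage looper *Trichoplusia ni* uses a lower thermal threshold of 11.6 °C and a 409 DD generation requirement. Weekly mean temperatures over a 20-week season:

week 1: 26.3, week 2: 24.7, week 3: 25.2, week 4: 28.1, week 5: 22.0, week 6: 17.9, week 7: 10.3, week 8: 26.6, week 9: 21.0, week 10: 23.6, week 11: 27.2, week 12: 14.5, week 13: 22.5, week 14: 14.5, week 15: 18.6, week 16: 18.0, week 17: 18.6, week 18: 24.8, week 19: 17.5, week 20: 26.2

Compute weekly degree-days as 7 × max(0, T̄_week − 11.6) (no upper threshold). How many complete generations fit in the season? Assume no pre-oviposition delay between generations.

3 generations

Weekly DD (7 × max(0, T̄ − 11.6)): 102.9, 91.7, 95.2, 115.5, 72.8, 44.1, 0.0, 105.0, 65.8, 84.0, 109.2, 20.3, 76.3, 20.3, 49.0, 44.8, 49.0, 92.4, 41.3, 102.2.
Season total = 1381.8 DD.
Complete generations = ⌊1381.8 / 409⌋ = 3.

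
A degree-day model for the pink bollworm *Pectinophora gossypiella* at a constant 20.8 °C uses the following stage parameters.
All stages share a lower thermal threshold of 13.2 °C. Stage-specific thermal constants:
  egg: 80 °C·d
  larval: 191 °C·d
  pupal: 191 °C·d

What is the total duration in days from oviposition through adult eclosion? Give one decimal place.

Daily accumulation at 20.8 °C = 20.8 − 13.2 = 7.6 DD/day.
Total K = 80 + 191 + 191 = 462 DD.
Total duration = 462 / 7.6 = 60.789 ≈ 60.8 days.

60.8 days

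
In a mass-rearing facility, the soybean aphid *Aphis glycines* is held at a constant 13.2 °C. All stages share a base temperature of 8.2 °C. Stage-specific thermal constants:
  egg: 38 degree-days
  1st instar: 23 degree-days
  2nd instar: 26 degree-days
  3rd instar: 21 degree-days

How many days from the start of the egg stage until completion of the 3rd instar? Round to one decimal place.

Daily accumulation at 13.2 °C = 13.2 − 8.2 = 5.0 DD/day.
Total K = 38 + 23 + 26 + 21 = 108 DD.
Total duration = 108 / 5.0 = 21.600 ≈ 21.6 days.

21.6 days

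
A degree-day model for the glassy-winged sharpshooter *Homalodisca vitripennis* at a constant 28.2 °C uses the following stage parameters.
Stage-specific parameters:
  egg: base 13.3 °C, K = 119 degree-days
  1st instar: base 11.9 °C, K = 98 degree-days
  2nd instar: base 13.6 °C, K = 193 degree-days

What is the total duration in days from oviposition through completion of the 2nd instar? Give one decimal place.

egg: 119 / (28.2 − 13.3) = 119 / 14.9 = 7.987 d.
1st instar: 98 / (28.2 − 11.9) = 98 / 16.3 = 6.012 d.
2nd instar: 193 / (28.2 − 13.6) = 193 / 14.6 = 13.219 d.
Sum = 27.218 ≈ 27.2 days.

27.2 days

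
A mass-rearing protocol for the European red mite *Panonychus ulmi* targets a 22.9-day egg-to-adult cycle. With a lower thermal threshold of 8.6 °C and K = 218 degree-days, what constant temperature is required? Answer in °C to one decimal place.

18.1 °C

Required daily accumulation = 218 / 22.9 = 9.520 DD/day.
T = T_base + 9.520 = 8.6 + 9.520 = 18.120 ≈ 18.1 °C.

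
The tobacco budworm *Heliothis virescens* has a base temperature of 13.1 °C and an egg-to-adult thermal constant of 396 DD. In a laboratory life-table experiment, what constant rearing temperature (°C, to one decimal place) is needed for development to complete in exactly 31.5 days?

25.7 °C

Required daily accumulation = 396 / 31.5 = 12.571 DD/day.
T = T_base + 12.571 = 13.1 + 12.571 = 25.671 ≈ 25.7 °C.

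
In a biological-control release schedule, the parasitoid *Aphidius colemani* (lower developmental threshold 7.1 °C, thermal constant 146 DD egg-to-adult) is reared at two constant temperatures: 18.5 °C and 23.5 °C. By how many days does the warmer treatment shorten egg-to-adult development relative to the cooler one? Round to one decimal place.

3.9 days

At 18.5 °C: 146 / (18.5 − 7.1) = 146 / 11.4 = 12.807 d.
At 23.5 °C: 146 / (23.5 − 7.1) = 146 / 16.4 = 8.902 d.
Difference = |12.807 − 8.902| = 3.905 ≈ 3.9 days.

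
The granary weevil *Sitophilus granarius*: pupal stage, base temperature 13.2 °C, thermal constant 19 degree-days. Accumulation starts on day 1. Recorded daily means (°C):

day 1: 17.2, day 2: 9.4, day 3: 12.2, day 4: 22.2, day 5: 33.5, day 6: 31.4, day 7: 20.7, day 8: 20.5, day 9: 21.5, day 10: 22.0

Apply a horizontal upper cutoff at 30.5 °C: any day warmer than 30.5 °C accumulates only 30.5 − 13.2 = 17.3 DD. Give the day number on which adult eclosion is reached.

day 5

Daily DD above 13.2 °C (capped at 17.3): 4.0, 0.0, 0.0, 9.0, 17.3, 17.3, 7.5, 7.3, 8.3, 8.8.
Cumulative: 4.0, 4.0, 4.0, 13.0, 30.3, 47.6, 55.1, 62.4, 70.7, 79.5.
The total first reaches 19 DD on day 5.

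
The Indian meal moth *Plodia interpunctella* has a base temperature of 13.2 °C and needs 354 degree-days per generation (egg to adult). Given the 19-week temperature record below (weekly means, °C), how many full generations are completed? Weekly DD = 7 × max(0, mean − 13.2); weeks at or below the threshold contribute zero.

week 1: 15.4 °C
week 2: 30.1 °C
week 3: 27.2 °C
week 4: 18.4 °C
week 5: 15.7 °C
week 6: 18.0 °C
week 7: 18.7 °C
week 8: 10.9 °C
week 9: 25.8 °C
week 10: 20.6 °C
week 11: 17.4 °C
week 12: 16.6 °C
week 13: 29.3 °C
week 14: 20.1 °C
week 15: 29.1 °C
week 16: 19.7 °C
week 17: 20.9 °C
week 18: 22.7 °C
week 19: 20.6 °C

Weekly DD (7 × max(0, T̄ − 13.2)): 15.4, 118.3, 98.0, 36.4, 17.5, 33.6, 38.5, 0.0, 88.2, 51.8, 29.4, 23.8, 112.7, 48.3, 111.3, 45.5, 53.9, 66.5, 51.8.
Season total = 1040.9 DD.
Complete generations = ⌊1040.9 / 354⌋ = 2.

2 generations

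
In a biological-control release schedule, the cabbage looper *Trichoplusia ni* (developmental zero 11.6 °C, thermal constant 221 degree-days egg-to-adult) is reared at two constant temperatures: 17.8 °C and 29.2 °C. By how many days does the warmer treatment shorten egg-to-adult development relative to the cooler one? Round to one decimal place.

At 17.8 °C: 221 / (17.8 − 11.6) = 221 / 6.2 = 35.645 d.
At 29.2 °C: 221 / (29.2 − 11.6) = 221 / 17.6 = 12.557 d.
Difference = |35.645 − 12.557| = 23.088 ≈ 23.1 days.

23.1 days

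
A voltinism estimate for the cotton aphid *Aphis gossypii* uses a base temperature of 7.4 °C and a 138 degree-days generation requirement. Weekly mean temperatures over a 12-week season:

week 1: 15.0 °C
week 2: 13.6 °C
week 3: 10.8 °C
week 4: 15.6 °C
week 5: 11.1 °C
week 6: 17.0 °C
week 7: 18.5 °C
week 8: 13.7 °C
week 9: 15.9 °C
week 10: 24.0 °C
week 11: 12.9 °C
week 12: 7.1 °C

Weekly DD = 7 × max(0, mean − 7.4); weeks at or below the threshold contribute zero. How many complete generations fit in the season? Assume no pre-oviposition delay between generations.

Weekly DD (7 × max(0, T̄ − 7.4)): 53.2, 43.4, 23.8, 57.4, 25.9, 67.2, 77.7, 44.1, 59.5, 116.2, 38.5, 0.0.
Season total = 606.9 DD.
Complete generations = ⌊606.9 / 138⌋ = 4.

4 generations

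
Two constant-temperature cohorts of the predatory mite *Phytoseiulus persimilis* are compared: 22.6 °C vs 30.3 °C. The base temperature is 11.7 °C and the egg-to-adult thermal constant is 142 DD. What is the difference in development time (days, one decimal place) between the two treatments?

At 22.6 °C: 142 / (22.6 − 11.7) = 142 / 10.9 = 13.028 d.
At 30.3 °C: 142 / (30.3 − 11.7) = 142 / 18.6 = 7.634 d.
Difference = |13.028 − 7.634| = 5.393 ≈ 5.4 days.

5.4 days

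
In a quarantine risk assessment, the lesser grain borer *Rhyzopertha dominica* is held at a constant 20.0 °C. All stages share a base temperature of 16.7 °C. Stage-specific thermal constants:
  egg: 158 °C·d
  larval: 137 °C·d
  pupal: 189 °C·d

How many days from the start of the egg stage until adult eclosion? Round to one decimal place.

Daily accumulation at 20.0 °C = 20.0 − 16.7 = 3.3 DD/day.
Total K = 158 + 137 + 189 = 484 DD.
Total duration = 484 / 3.3 = 146.667 ≈ 146.7 days.

146.7 days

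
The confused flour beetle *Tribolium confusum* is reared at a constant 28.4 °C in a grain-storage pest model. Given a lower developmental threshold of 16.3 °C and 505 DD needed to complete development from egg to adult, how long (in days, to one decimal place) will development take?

Daily accumulation = 28.4 − 16.3 = 12.1 DD/day.
Duration = 505 / 12.1 = 41.736 ≈ 41.7 days.

41.7 days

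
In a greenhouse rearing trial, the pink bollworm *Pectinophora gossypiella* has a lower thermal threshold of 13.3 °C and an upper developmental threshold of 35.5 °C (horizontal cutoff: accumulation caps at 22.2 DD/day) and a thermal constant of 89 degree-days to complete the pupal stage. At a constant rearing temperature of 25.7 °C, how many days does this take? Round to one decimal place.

7.2 days

Daily accumulation = 25.7 − 13.3 = 12.4 DD/day.
Duration = 89 / 12.4 = 7.177 ≈ 7.2 days.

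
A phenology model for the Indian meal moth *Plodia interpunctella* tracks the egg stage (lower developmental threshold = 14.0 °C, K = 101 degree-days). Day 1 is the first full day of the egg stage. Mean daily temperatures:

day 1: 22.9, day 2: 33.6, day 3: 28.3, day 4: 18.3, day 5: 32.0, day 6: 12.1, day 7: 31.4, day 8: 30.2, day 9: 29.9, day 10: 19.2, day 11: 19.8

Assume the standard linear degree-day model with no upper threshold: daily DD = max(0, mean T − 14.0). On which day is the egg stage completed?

day 9

Daily DD above 14.0 °C: 8.9, 19.6, 14.3, 4.3, 18.0, 0.0, 17.4, 16.2, 15.9, 5.2, 5.8.
Cumulative: 8.9, 28.5, 42.8, 47.1, 65.1, 65.1, 82.5, 98.7, 114.6, 119.8, 125.6.
The total first reaches 101 DD on day 9.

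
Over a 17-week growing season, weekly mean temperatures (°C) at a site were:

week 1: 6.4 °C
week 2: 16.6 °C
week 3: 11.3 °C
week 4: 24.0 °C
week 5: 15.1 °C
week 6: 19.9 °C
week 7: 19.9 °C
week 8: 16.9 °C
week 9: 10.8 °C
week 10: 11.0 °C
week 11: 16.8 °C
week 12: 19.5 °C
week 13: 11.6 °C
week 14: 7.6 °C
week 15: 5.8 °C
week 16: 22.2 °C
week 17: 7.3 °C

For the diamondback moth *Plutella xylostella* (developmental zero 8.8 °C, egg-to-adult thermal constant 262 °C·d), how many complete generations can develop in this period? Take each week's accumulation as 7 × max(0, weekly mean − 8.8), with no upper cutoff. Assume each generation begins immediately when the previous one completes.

Weekly DD (7 × max(0, T̄ − 8.8)): 0.0, 54.6, 17.5, 106.4, 44.1, 77.7, 77.7, 56.7, 14.0, 15.4, 56.0, 74.9, 19.6, 0.0, 0.0, 93.8, 0.0.
Season total = 708.4 DD.
Complete generations = ⌊708.4 / 262⌋ = 2.

2 generations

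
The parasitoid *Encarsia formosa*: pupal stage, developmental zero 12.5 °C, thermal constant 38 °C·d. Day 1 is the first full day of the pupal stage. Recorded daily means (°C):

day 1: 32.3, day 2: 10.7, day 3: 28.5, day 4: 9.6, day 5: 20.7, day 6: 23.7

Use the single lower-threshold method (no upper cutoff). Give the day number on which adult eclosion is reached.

day 5

Daily DD above 12.5 °C: 19.8, 0.0, 16.0, 0.0, 8.2, 11.2.
Cumulative: 19.8, 19.8, 35.8, 35.8, 44.0, 55.2.
The total first reaches 38 DD on day 5.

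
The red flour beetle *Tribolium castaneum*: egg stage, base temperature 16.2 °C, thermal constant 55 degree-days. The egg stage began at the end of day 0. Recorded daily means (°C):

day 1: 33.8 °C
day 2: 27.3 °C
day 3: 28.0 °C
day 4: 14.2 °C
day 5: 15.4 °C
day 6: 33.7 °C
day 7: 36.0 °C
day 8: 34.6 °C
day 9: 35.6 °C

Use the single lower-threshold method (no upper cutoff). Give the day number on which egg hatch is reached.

Daily DD above 16.2 °C: 17.6, 11.1, 11.8, 0.0, 0.0, 17.5, 19.8, 18.4, 19.4.
Cumulative: 17.6, 28.7, 40.5, 40.5, 40.5, 58.0, 77.8, 96.2, 115.6.
The total first reaches 55 DD on day 6.

day 6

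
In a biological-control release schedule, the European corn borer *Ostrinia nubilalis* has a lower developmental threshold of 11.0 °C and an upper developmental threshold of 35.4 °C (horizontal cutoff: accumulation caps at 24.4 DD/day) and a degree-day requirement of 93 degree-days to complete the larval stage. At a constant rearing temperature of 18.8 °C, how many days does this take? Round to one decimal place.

Daily accumulation = 18.8 − 11.0 = 7.8 DD/day.
Duration = 93 / 7.8 = 11.923 ≈ 11.9 days.

11.9 days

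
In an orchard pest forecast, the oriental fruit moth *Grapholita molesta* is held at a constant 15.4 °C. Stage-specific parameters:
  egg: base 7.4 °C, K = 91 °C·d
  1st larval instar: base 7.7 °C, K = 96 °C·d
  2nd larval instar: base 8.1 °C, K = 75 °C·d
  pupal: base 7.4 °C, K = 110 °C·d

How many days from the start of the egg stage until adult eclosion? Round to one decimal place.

egg: 91 / (15.4 − 7.4) = 91 / 8.0 = 11.375 d.
1st larval instar: 96 / (15.4 − 7.7) = 96 / 7.7 = 12.468 d.
2nd larval instar: 75 / (15.4 − 8.1) = 75 / 7.3 = 10.274 d.
pupal: 110 / (15.4 − 7.4) = 110 / 8.0 = 13.750 d.
Sum = 47.867 ≈ 47.9 days.

47.9 days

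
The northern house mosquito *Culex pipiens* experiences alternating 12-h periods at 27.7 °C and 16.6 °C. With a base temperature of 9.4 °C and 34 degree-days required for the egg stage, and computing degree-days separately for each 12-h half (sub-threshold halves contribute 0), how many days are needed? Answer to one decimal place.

2.7 days

Day half: max(0, 27.7 − 9.4) × 0.5 = 18.3 × 0.5 = 9.15 DD.
Night half: max(0, 16.6 − 9.4) × 0.5 = 7.2 × 0.5 = 3.60 DD.
Per 24 h: 12.75 DD/day.
Duration = 34 / 12.75 = 2.667 ≈ 2.7 days.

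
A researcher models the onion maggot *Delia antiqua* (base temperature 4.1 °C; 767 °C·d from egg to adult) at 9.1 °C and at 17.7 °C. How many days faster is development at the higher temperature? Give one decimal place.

97.0 days

At 9.1 °C: 767 / (9.1 − 4.1) = 767 / 5.0 = 153.400 d.
At 17.7 °C: 767 / (17.7 − 4.1) = 767 / 13.6 = 56.397 d.
Difference = |153.400 − 56.397| = 97.003 ≈ 97.0 days.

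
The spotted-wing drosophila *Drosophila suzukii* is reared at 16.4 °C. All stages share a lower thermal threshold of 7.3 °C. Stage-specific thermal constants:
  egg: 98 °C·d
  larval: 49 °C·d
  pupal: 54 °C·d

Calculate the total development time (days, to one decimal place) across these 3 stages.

22.1 days

Daily accumulation at 16.4 °C = 16.4 − 7.3 = 9.1 DD/day.
Total K = 98 + 49 + 54 = 201 DD.
Total duration = 201 / 9.1 = 22.088 ≈ 22.1 days.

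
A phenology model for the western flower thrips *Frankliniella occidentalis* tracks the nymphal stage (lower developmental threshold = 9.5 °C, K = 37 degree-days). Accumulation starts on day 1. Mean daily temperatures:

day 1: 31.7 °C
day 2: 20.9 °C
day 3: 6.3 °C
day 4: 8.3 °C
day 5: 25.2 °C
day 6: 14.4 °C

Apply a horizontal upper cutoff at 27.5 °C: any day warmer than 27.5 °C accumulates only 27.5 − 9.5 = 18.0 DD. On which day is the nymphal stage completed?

day 5

Daily DD above 9.5 °C (capped at 18.0): 18.0, 11.4, 0.0, 0.0, 15.7, 4.9.
Cumulative: 18.0, 29.4, 29.4, 29.4, 45.1, 50.0.
The total first reaches 37 DD on day 5.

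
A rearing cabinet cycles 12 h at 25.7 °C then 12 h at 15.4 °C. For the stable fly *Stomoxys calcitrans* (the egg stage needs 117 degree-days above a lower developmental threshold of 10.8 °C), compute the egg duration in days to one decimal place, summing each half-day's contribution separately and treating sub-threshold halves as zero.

12.0 days

Day half: max(0, 25.7 − 10.8) × 0.5 = 14.9 × 0.5 = 7.45 DD.
Night half: max(0, 15.4 − 10.8) × 0.5 = 4.6 × 0.5 = 2.30 DD.
Per 24 h: 9.75 DD/day.
Duration = 117 / 9.75 = 12.000 ≈ 12.0 days.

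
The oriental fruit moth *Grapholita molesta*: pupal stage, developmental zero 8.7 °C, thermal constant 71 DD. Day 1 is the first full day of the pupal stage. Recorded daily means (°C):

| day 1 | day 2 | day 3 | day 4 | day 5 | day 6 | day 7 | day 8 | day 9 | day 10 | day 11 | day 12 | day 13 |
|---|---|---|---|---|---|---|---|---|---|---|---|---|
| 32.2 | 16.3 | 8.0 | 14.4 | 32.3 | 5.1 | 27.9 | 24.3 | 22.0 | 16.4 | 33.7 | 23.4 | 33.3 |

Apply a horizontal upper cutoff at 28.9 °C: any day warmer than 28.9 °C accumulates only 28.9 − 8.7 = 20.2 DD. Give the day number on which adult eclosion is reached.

Daily DD above 8.7 °C (capped at 20.2): 20.2, 7.6, 0.0, 5.7, 20.2, 0.0, 19.2, 15.6, 13.3, 7.7, 20.2, 14.7, 20.2.
Cumulative: 20.2, 27.8, 27.8, 33.5, 53.7, 53.7, 72.9, 88.5, 101.8, 109.5, 129.7, 144.4, 164.6.
The total first reaches 71 DD on day 7.

day 7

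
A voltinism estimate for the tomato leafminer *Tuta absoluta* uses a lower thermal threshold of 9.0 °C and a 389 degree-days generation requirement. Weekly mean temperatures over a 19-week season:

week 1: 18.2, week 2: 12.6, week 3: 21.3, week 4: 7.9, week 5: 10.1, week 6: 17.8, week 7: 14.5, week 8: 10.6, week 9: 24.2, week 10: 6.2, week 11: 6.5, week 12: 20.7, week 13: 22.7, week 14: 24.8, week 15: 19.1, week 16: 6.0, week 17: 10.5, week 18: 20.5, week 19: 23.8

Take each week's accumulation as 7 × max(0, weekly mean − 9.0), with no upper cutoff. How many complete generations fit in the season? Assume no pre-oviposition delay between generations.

Weekly DD (7 × max(0, T̄ − 9.0)): 64.4, 25.2, 86.1, 0.0, 7.7, 61.6, 38.5, 11.2, 106.4, 0.0, 0.0, 81.9, 95.9, 110.6, 70.7, 0.0, 10.5, 80.5, 103.6.
Season total = 954.8 DD.
Complete generations = ⌊954.8 / 389⌋ = 2.

2 generations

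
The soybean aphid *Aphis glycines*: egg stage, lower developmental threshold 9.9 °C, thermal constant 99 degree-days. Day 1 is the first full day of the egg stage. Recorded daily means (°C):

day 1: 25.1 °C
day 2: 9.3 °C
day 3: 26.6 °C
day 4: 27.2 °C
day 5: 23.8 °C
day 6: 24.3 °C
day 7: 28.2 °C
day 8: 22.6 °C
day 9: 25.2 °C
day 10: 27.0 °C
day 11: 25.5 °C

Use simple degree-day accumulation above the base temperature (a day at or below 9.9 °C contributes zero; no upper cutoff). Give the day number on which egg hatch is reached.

day 8

Daily DD above 9.9 °C: 15.2, 0.0, 16.7, 17.3, 13.9, 14.4, 18.3, 12.7, 15.3, 17.1, 15.6.
Cumulative: 15.2, 15.2, 31.9, 49.2, 63.1, 77.5, 95.8, 108.5, 123.8, 140.9, 156.5.
The total first reaches 99 DD on day 8.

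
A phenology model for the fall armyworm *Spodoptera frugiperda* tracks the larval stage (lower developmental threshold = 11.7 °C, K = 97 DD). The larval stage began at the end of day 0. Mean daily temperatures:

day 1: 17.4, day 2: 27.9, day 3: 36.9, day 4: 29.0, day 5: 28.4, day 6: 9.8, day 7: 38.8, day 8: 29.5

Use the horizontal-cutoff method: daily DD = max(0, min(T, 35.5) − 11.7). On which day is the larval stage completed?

day 7

Daily DD above 11.7 °C (capped at 23.8): 5.7, 16.2, 23.8, 17.3, 16.7, 0.0, 23.8, 17.8.
Cumulative: 5.7, 21.9, 45.7, 63.0, 79.7, 79.7, 103.5, 121.3.
The total first reaches 97 DD on day 7.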